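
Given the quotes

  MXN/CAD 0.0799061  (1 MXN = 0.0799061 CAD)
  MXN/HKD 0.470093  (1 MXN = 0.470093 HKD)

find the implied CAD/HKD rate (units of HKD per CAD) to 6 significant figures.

1 CAD ÷ 0.0799061 = 12.5147 MXN
12.5147 MXN × 0.470093 = 5.88307 HKD

CAD/HKD = 5.88307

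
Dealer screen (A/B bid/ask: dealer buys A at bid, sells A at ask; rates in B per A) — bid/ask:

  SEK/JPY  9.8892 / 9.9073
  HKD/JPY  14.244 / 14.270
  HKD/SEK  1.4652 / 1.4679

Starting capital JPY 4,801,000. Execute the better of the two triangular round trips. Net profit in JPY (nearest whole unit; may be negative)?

Net profit: JPY 73,901

Best loop JPY → HKD → SEK → JPY:
JPY 4,801,000 ÷ 14.270 (buy HKD at ask) = HKD 336,440.08
HKD 336,440.08 × 1.4652 (sell HKD at bid) = SEK 492,952.01
SEK 492,952.01 × 9.8892 (sell SEK at bid) = JPY 4,874,901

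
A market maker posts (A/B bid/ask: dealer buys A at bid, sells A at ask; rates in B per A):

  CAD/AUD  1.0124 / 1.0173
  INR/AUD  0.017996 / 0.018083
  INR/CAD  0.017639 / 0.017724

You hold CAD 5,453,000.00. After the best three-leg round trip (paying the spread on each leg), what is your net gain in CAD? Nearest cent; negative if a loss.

Best loop CAD → INR → AUD → CAD:
CAD 5,453,000.00 ÷ 0.017724 (buy INR at ask) = INR 307,661,927.33
INR 307,661,927.33 × 0.017996 (sell INR at bid) = AUD 5,536,684.04
AUD 5,536,684.04 ÷ 1.0173 (buy CAD at ask) = CAD 5,442,528.30

Net result: CAD -10,471.70 (no profitable arbitrage after spreads)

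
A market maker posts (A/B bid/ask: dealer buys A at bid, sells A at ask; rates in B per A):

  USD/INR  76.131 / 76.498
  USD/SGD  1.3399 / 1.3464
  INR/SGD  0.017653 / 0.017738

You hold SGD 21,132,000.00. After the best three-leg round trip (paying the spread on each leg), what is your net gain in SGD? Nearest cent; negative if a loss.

Best loop SGD → USD → INR → SGD:
SGD 21,132,000.00 ÷ 1.3464 (buy USD at ask) = USD 15,695,187.17
USD 15,695,187.17 × 76.131 (sell USD at bid) = INR 1,194,890,294.12
INR 1,194,890,294.12 × 0.017653 (sell INR at bid) = SGD 21,093,398.36

Net result: SGD -38,601.64 (no profitable arbitrage after spreads)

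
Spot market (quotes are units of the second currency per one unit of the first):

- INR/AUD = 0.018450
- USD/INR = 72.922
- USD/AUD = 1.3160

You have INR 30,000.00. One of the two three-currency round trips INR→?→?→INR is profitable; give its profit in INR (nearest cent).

Profitable loop is INR → AUD → USD → INR:
INR 30,000.00 × 0.018450 = AUD 553.50
AUD 553.50 ÷ 1.3160 = USD 420.59
USD 420.59 × 72.922 = INR 30,670.46
Profit = INR 30,670.46 − INR 30,000.00

Profit: INR 670.46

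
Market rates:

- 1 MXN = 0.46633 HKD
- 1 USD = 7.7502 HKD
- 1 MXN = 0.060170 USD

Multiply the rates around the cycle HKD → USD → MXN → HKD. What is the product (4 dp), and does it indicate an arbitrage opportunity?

1.0000 (no arbitrage)

Around HKD → USD → MXN → HKD: 1 ÷ 7.7502 ÷ 0.060170 × 0.46633 = 1.000001
Product ≈ 1 (deviation 0.000%, within rounding noise).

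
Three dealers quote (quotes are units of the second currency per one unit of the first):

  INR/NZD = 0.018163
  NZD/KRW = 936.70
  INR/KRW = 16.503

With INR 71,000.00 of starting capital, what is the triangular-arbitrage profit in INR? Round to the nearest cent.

Profit: INR 2,195.36

Profitable loop is INR → NZD → KRW → INR:
INR 71,000.00 × 0.018163 = NZD 1,289.57
NZD 1,289.57 × 936.70 = KRW 1,207,943
KRW 1,207,943 ÷ 16.503 = INR 73,195.36
Profit = INR 73,195.36 − INR 71,000.00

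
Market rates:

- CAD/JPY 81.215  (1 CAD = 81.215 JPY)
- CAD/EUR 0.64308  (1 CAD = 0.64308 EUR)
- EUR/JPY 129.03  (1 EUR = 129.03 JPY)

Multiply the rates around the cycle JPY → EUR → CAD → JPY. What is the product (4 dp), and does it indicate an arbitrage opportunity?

Around JPY → EUR → CAD → JPY: 1 ÷ 129.03 ÷ 0.64308 × 81.215 = 0.978770
Product < 1; profitable direction is JPY → CAD → EUR → JPY.

0.9788 (arbitrage exists)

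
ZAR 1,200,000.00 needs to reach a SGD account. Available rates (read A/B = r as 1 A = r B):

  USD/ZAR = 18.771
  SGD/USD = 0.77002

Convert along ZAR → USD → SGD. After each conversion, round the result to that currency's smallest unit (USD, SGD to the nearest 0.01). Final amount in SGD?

SGD 83,021.74

ZAR 1,200,000.00 ÷ 18.771 = USD 63,928.40
USD 63,928.40 ÷ 0.77002 = SGD 83,021.74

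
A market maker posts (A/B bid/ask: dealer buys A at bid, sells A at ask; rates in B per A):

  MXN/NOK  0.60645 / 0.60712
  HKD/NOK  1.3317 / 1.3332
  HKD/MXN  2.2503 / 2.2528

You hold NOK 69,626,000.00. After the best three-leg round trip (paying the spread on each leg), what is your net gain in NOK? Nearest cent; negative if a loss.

Net profit: NOK 1,644,788.13

Best loop NOK → HKD → MXN → NOK:
NOK 69,626,000.00 ÷ 1.3332 (buy HKD at ask) = HKD 52,224,722.47
HKD 52,224,722.47 × 2.2503 (sell HKD at bid) = MXN 117,521,292.98
MXN 117,521,292.98 × 0.60645 (sell MXN at bid) = NOK 71,270,788.13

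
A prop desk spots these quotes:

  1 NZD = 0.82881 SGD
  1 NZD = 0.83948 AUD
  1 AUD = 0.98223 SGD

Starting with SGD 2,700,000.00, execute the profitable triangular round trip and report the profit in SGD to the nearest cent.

Profit: SGD 13,908.48

Profitable loop is SGD → AUD → NZD → SGD:
SGD 2,700,000.00 ÷ 0.98223 = AUD 2,748,847.01
AUD 2,748,847.01 ÷ 0.83948 = NZD 3,274,463.97
NZD 3,274,463.97 × 0.82881 = SGD 2,713,908.48
Profit = SGD 2,713,908.48 − SGD 2,700,000.00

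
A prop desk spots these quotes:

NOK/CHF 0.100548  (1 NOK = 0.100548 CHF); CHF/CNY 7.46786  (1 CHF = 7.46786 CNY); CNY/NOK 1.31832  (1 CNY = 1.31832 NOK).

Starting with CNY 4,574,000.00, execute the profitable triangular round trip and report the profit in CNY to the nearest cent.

Profitable loop is CNY → CHF → NOK → CNY:
CNY 4,574,000.00 ÷ 7.46786 = CHF 612,491.40
CHF 612,491.40 ÷ 0.100548 = NOK 6,091,532.37
NOK 6,091,532.37 ÷ 1.31832 = CNY 4,620,678.11
Profit = CNY 4,620,678.11 − CNY 4,574,000.00

Profit: CNY 46,678.11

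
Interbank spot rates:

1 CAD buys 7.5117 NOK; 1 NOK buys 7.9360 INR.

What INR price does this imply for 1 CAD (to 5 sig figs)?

1 CAD × 7.5117 = 7.5117 NOK
7.5117 NOK × 7.9360 = 59.6129 INR

CAD/INR = 59.613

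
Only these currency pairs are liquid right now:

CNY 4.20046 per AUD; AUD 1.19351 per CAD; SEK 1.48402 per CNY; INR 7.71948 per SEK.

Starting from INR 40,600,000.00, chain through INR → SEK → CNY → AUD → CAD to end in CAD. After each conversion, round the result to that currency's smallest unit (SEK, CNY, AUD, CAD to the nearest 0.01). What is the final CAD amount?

INR 40,600,000.00 ÷ 7.71948 = SEK 5,259,421.62
SEK 5,259,421.62 ÷ 1.48402 = CNY 3,544,036.89
CNY 3,544,036.89 ÷ 4.20046 = AUD 843,725.90
AUD 843,725.90 ÷ 1.19351 = CAD 706,928.22

CAD 706,928.22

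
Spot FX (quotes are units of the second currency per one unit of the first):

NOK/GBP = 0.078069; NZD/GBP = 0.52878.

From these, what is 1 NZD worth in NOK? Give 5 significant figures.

NZD/NOK = 6.7732

1 NZD × 0.52878 = 0.52878 GBP
0.52878 GBP ÷ 0.078069 = 6.77324 NOK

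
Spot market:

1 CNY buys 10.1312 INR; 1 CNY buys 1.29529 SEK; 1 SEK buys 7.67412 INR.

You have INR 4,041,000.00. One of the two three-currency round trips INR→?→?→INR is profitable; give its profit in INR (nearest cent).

Profit: INR 77,642.92

Profitable loop is INR → SEK → CNY → INR:
INR 4,041,000.00 ÷ 7.67412 = SEK 526,575.03
SEK 526,575.03 ÷ 1.29529 = CNY 406,530.61
CNY 406,530.61 × 10.1312 = INR 4,118,642.92
Profit = INR 4,118,642.92 − INR 4,041,000.00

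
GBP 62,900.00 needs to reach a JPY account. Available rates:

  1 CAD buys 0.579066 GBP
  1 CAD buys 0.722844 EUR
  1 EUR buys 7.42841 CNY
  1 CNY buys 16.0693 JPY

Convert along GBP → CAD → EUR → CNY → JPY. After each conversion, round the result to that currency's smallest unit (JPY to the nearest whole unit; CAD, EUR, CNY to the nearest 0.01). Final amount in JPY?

GBP 62,900.00 ÷ 0.579066 = CAD 108,623.20
CAD 108,623.20 × 0.722844 = EUR 78,517.63
EUR 78,517.63 × 7.42841 = CNY 583,261.15
CNY 583,261.15 × 16.0693 = JPY 9,372,598

JPY 9,372,598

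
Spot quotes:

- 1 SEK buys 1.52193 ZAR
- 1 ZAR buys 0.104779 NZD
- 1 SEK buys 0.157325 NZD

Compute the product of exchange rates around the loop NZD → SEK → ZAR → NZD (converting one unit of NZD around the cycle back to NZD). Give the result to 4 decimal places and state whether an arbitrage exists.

Around NZD → SEK → ZAR → NZD: 1 ÷ 0.157325 × 1.52193 × 0.104779 = 1.013611
Product > 1; profitable direction is NZD → SEK → ZAR → NZD.

1.0136 (arbitrage exists)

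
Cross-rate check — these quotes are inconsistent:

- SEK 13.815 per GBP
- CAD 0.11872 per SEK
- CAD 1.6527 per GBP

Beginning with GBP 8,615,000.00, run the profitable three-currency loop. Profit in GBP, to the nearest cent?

Profit: GBP 66,095.46

Profitable loop is GBP → CAD → SEK → GBP:
GBP 8,615,000.00 × 1.6527 = CAD 14,238,010.50
CAD 14,238,010.50 ÷ 0.11872 = SEK 119,929,333.73
SEK 119,929,333.73 ÷ 13.815 = GBP 8,681,095.46
Profit = GBP 8,681,095.46 − GBP 8,615,000.00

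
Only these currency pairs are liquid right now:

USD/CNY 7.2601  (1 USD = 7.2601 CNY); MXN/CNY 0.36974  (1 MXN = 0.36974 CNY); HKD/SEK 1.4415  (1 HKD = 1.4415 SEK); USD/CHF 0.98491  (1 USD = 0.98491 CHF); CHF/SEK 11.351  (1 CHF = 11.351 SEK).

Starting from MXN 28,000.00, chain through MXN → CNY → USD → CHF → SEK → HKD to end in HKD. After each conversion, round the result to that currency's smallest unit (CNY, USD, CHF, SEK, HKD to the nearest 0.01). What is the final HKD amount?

MXN 28,000.00 × 0.36974 = CNY 10,352.72
CNY 10,352.72 ÷ 7.2601 = USD 1,425.97
USD 1,425.97 × 0.98491 = CHF 1,404.45
CHF 1,404.45 × 11.351 = SEK 15,941.91
SEK 15,941.91 ÷ 1.4415 = HKD 11,059.25

HKD 11,059.25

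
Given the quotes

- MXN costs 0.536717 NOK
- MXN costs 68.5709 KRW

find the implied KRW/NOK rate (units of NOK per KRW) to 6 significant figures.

1 KRW ÷ 68.5709 = 0.0145834 MXN
0.0145834 MXN × 0.536717 = 0.00782718 NOK

KRW/NOK = 0.00782718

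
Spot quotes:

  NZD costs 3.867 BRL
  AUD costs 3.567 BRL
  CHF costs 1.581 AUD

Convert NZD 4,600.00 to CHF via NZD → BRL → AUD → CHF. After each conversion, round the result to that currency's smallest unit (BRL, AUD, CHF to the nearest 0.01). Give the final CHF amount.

NZD 4,600.00 × 3.867 = BRL 17,788.20
BRL 17,788.20 ÷ 3.567 = AUD 4,986.88
AUD 4,986.88 ÷ 1.581 = CHF 3,154.26

CHF 3,154.26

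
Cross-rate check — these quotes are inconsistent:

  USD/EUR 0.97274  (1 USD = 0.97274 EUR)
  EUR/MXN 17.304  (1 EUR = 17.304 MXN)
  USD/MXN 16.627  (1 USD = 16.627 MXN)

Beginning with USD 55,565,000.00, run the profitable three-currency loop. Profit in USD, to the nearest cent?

Profitable loop is USD → EUR → MXN → USD:
USD 55,565,000.00 × 0.97274 = EUR 54,050,298.10
EUR 54,050,298.10 × 17.304 = MXN 935,286,358.32
MXN 935,286,358.32 ÷ 16.627 = USD 56,251,059.02
Profit = USD 56,251,059.02 − USD 55,565,000.00

Profit: USD 686,059.02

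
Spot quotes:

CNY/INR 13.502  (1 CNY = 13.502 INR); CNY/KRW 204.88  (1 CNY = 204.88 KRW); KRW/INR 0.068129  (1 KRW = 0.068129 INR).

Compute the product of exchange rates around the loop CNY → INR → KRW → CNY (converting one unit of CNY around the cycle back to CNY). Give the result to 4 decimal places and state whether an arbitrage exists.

0.9673 (arbitrage exists)

Around CNY → INR → KRW → CNY: 1 × 13.502 ÷ 0.068129 ÷ 204.88 = 0.967312
Product < 1; profitable direction is CNY → KRW → INR → CNY.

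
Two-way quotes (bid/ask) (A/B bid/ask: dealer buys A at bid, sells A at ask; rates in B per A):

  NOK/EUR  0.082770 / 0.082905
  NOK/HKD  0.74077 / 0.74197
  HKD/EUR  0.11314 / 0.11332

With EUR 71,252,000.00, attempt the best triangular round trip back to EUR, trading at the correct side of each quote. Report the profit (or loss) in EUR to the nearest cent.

Net profit: EUR 778,411.49

Best loop EUR → NOK → HKD → EUR:
EUR 71,252,000.00 ÷ 0.082905 (buy NOK at ask) = NOK 859,441,529.46
NOK 859,441,529.46 × 0.74077 (sell NOK at bid) = HKD 636,648,501.78
HKD 636,648,501.78 × 0.11314 (sell HKD at bid) = EUR 72,030,411.49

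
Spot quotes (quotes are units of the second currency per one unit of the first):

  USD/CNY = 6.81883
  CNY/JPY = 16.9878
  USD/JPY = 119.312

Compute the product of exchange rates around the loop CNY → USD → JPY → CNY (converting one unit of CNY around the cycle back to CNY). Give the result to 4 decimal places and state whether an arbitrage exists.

Around CNY → USD → JPY → CNY: 1 ÷ 6.81883 × 119.312 ÷ 16.9878 = 1.030000
Product > 1; profitable direction is CNY → USD → JPY → CNY.

1.0300 (arbitrage exists)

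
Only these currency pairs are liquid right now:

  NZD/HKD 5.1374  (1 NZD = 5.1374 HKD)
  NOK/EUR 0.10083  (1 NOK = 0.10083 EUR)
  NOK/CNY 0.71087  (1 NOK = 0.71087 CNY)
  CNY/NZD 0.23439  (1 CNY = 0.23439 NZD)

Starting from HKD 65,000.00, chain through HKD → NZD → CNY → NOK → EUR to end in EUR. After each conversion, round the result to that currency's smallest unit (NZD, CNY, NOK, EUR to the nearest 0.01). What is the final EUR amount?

HKD 65,000.00 ÷ 5.1374 = NZD 12,652.31
NZD 12,652.31 ÷ 0.23439 = CNY 53,979.73
CNY 53,979.73 ÷ 0.71087 = NOK 75,934.74
NOK 75,934.74 × 0.10083 = EUR 7,656.50

EUR 7,656.50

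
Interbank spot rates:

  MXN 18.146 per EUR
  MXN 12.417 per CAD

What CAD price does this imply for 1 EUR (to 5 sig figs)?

EUR/CAD = 1.4614

1 EUR × 18.146 = 18.146 MXN
18.146 MXN ÷ 12.417 = 1.46138 CAD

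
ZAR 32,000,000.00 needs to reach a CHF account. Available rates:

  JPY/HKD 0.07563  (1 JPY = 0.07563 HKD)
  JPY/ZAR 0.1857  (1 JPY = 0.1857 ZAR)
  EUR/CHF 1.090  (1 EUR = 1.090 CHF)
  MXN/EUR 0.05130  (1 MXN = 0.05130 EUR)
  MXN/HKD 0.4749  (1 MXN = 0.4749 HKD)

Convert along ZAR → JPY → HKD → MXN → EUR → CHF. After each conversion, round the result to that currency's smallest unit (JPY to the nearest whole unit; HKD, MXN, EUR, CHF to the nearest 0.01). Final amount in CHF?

ZAR 32,000,000.00 ÷ 0.1857 = JPY 172,320,948
JPY 172,320,948 × 0.07563 = HKD 13,032,633.30
HKD 13,032,633.30 ÷ 0.4749 = MXN 27,442,900.19
MXN 27,442,900.19 × 0.05130 = EUR 1,407,820.78
EUR 1,407,820.78 × 1.090 = CHF 1,534,524.65

CHF 1,534,524.65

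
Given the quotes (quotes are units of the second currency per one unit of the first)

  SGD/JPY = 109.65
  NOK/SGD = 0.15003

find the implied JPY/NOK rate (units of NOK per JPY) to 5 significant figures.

1 JPY ÷ 109.65 = 0.00911993 SGD
0.00911993 SGD ÷ 0.15003 = 0.0607874 NOK

JPY/NOK = 0.060787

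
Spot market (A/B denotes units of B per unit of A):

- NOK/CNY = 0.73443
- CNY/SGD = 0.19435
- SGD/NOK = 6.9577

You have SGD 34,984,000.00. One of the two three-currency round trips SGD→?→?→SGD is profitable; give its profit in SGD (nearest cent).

Profitable loop is SGD → CNY → NOK → SGD:
SGD 34,984,000.00 ÷ 0.19435 = CNY 180,005,145.36
CNY 180,005,145.36 ÷ 0.73443 = NOK 245,095,033.37
NOK 245,095,033.37 ÷ 6.9577 = SGD 35,226,444.57
Profit = SGD 35,226,444.57 − SGD 34,984,000.00

Profit: SGD 242,444.57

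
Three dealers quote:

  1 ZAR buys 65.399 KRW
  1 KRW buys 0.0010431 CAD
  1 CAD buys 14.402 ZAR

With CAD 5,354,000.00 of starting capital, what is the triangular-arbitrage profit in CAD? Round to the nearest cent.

Profit: CAD 95,523.22

Profitable loop is CAD → KRW → ZAR → CAD:
CAD 5,354,000.00 ÷ 0.0010431 = KRW 5,132,777,298
KRW 5,132,777,298 ÷ 65.399 = ZAR 78,484,033.37
ZAR 78,484,033.37 ÷ 14.402 = CAD 5,449,523.22
Profit = CAD 5,449,523.22 − CAD 5,354,000.00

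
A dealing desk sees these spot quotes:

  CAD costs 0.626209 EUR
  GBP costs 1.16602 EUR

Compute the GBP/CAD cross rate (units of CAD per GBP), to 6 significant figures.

GBP/CAD = 1.86203

1 GBP × 1.16602 = 1.16602 EUR
1.16602 EUR ÷ 0.626209 = 1.86203 CAD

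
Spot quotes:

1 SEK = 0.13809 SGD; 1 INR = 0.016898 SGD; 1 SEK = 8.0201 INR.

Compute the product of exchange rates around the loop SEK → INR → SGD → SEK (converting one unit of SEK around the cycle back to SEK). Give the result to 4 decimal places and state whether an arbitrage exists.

Around SEK → INR → SGD → SEK: 1 × 8.0201 × 0.016898 ÷ 0.13809 = 0.981415
Product < 1; profitable direction is SEK → SGD → INR → SEK.

0.9814 (arbitrage exists)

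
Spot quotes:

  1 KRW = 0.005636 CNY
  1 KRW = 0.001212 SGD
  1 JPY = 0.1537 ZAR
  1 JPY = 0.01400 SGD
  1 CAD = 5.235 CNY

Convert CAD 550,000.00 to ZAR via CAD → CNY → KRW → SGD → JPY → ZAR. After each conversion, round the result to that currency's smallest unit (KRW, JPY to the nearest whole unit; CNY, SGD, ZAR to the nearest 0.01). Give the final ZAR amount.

CAD 550,000.00 × 5.235 = CNY 2,879,250.00
CNY 2,879,250.00 ÷ 0.005636 = KRW 510,867,637
KRW 510,867,637 × 0.001212 = SGD 619,171.58
SGD 619,171.58 ÷ 0.01400 = JPY 44,226,541
JPY 44,226,541 × 0.1537 = ZAR 6,797,619.35

ZAR 6,797,619.35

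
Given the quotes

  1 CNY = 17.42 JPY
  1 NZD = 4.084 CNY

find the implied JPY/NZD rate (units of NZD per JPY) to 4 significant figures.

JPY/NZD = 0.01406

1 JPY ÷ 17.42 = 0.0574053 CNY
0.0574053 CNY ÷ 4.084 = 0.0140561 NZD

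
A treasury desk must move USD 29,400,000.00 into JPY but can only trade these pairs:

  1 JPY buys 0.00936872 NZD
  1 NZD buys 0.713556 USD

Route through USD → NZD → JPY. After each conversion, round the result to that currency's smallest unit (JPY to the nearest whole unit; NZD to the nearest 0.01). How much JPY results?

JPY 4,397,835,783

USD 29,400,000.00 ÷ 0.713556 = NZD 41,202,092.06
NZD 41,202,092.06 ÷ 0.00936872 = JPY 4,397,835,783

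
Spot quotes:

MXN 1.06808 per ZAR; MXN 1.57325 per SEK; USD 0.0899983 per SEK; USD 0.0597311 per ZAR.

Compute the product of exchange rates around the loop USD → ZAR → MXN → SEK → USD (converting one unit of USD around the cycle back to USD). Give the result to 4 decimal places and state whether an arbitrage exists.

1.0229 (arbitrage exists)

Around USD → ZAR → MXN → SEK → USD: 1 ÷ 0.0597311 × 1.06808 ÷ 1.57325 × 0.0899983 = 1.022916
Product > 1; profitable direction is USD → ZAR → MXN → SEK → USD.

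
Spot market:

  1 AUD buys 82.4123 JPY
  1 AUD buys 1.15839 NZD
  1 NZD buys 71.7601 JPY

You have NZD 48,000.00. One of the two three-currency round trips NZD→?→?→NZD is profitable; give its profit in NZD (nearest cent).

Profitable loop is NZD → JPY → AUD → NZD:
NZD 48,000.00 × 71.7601 = JPY 3,444,485
JPY 3,444,485 ÷ 82.4123 = AUD 41,795.76
AUD 41,795.76 × 1.15839 = NZD 48,415.79
Profit = NZD 48,415.79 − NZD 48,000.00

Profit: NZD 415.79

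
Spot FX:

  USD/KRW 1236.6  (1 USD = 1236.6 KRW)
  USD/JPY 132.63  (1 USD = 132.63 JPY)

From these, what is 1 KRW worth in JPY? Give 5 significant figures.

1 KRW ÷ 1236.6 = 0.000808669 USD
0.000808669 USD × 132.63 = 0.107254 JPY

KRW/JPY = 0.10725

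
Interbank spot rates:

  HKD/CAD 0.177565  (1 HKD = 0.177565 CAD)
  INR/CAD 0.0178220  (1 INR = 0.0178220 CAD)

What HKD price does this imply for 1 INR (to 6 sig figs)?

1 INR × 0.0178220 = 0.017822 CAD
0.017822 CAD ÷ 0.177565 = 0.100369 HKD

INR/HKD = 0.100369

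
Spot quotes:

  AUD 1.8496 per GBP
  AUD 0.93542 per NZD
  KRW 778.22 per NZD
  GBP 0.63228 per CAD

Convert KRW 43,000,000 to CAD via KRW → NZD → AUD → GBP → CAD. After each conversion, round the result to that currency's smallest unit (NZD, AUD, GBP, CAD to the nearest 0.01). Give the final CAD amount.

CAD 44,196.26

KRW 43,000,000 ÷ 778.22 = NZD 55,254.30
NZD 55,254.30 × 0.93542 = AUD 51,685.98
AUD 51,685.98 ÷ 1.8496 = GBP 27,944.41
GBP 27,944.41 ÷ 0.63228 = CAD 44,196.26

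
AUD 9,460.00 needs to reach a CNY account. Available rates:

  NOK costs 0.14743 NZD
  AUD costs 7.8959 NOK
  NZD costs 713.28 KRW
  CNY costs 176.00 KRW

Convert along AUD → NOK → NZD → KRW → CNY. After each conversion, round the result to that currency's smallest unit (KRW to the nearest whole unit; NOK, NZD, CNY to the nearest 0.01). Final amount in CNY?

AUD 9,460.00 × 7.8959 = NOK 74,695.21
NOK 74,695.21 × 0.14743 = NZD 11,012.31
NZD 11,012.31 × 713.28 = KRW 7,854,860
KRW 7,854,860 ÷ 176.00 = CNY 44,629.89

CNY 44,629.89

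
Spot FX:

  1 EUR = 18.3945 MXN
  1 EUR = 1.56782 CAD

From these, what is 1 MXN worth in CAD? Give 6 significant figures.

1 MXN ÷ 18.3945 = 0.0543641 EUR
0.0543641 EUR × 1.56782 = 0.0852331 CAD

MXN/CAD = 0.0852331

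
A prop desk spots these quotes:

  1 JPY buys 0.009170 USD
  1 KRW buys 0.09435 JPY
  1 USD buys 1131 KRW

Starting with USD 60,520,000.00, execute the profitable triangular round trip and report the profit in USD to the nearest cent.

Profitable loop is USD → JPY → KRW → USD:
USD 60,520,000.00 ÷ 0.009170 = JPY 6,599,781,897
JPY 6,599,781,897 ÷ 0.09435 = KRW 69,949,993,614
KRW 69,949,993,614 ÷ 1131 = USD 61,847,916.55
Profit = USD 61,847,916.55 − USD 60,520,000.00

Profit: USD 1,327,916.55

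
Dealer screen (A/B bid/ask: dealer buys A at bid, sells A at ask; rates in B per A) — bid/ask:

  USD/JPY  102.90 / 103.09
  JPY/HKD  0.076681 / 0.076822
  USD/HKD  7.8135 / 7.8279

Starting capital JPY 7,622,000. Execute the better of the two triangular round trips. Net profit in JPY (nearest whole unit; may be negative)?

Best loop JPY → HKD → USD → JPY:
JPY 7,622,000 × 0.076681 (sell JPY at bid) = HKD 584,462.58
HKD 584,462.58 ÷ 7.8279 (buy USD at ask) = USD 74,664.03
USD 74,664.03 × 102.90 (sell USD at bid) = JPY 7,682,929

Net profit: JPY 60,929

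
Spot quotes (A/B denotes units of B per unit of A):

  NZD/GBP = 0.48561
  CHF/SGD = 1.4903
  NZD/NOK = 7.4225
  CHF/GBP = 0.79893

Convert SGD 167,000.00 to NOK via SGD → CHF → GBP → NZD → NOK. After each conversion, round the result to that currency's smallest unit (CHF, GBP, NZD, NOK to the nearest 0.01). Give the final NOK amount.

SGD 167,000.00 ÷ 1.4903 = CHF 112,057.97
CHF 112,057.97 × 0.79893 = GBP 89,526.47
GBP 89,526.47 ÷ 0.48561 = NZD 184,358.79
NZD 184,358.79 × 7.4225 = NOK 1,368,403.12

NOK 1,368,403.12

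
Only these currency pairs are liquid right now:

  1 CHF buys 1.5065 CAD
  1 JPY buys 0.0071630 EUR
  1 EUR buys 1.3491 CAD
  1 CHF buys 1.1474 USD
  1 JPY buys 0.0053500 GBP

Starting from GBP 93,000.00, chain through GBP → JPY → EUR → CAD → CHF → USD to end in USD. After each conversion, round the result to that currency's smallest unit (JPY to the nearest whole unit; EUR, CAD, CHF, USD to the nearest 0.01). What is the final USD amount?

USD 127,942.25

GBP 93,000.00 ÷ 0.0053500 = JPY 17,383,178
JPY 17,383,178 × 0.0071630 = EUR 124,515.70
EUR 124,515.70 × 1.3491 = CAD 167,984.13
CAD 167,984.13 ÷ 1.5065 = CHF 111,506.23
CHF 111,506.23 × 1.1474 = USD 127,942.25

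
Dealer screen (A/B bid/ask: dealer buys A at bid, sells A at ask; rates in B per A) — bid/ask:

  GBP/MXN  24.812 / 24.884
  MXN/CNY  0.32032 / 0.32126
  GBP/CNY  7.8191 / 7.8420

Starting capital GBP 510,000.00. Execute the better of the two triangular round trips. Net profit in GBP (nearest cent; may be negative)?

Net profit: GBP 6,879.33

Best loop GBP → MXN → CNY → GBP:
GBP 510,000.00 × 24.812 (sell GBP at bid) = MXN 12,654,120.00
MXN 12,654,120.00 × 0.32032 (sell MXN at bid) = CNY 4,053,367.72
CNY 4,053,367.72 ÷ 7.8420 (buy GBP at ask) = GBP 516,879.33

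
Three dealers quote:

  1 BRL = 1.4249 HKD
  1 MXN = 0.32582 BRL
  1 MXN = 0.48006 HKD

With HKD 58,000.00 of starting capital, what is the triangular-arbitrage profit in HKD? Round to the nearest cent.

Profitable loop is HKD → BRL → MXN → HKD:
HKD 58,000.00 ÷ 1.4249 = BRL 40,704.61
BRL 40,704.61 ÷ 0.32582 = MXN 124,929.75
MXN 124,929.75 × 0.48006 = HKD 59,973.78
Profit = HKD 59,973.78 − HKD 58,000.00

Profit: HKD 1,973.78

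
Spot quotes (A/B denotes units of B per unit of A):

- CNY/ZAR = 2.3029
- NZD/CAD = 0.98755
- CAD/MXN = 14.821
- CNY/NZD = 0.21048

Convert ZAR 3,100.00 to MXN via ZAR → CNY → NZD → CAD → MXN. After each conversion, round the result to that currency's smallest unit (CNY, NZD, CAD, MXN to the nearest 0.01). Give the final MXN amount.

ZAR 3,100.00 ÷ 2.3029 = CNY 1,346.13
CNY 1,346.13 × 0.21048 = NZD 283.33
NZD 283.33 × 0.98755 = CAD 279.80
CAD 279.80 × 14.821 = MXN 4,146.92

MXN 4,146.92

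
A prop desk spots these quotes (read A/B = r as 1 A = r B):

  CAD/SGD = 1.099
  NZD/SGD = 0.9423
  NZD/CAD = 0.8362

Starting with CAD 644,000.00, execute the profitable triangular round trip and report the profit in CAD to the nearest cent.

Profit: CAD 16,339.39

Profitable loop is CAD → NZD → SGD → CAD:
CAD 644,000.00 ÷ 0.8362 = NZD 770,150.68
NZD 770,150.68 × 0.9423 = SGD 725,712.99
SGD 725,712.99 ÷ 1.099 = CAD 660,339.39
Profit = CAD 660,339.39 − CAD 644,000.00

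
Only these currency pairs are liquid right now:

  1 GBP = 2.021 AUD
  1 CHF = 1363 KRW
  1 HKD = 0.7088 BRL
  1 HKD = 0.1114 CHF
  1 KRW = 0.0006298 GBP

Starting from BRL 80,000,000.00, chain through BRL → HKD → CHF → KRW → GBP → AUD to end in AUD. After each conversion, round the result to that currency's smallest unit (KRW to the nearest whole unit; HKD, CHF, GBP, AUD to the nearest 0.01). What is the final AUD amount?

AUD 21,813,044.95

BRL 80,000,000.00 ÷ 0.7088 = HKD 112,866,817.16
HKD 112,866,817.16 × 0.1114 = CHF 12,573,363.43
CHF 12,573,363.43 × 1363 = KRW 17,137,494,355
KRW 17,137,494,355 × 0.0006298 = GBP 10,793,193.94
GBP 10,793,193.94 × 2.021 = AUD 21,813,044.95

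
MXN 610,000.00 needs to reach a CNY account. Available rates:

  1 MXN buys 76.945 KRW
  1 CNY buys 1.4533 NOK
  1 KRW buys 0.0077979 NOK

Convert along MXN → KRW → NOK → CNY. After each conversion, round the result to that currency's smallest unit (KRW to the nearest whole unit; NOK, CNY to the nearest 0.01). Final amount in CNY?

MXN 610,000.00 × 76.945 = KRW 46,936,450
KRW 46,936,450 × 0.0077979 = NOK 366,005.74
NOK 366,005.74 ÷ 1.4533 = CNY 251,844.59

CNY 251,844.59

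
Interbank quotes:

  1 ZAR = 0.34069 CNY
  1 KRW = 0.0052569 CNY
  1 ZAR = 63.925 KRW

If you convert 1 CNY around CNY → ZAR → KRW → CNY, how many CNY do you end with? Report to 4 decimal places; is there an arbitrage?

0.9864 (arbitrage exists)

Around CNY → ZAR → KRW → CNY: 1 ÷ 0.34069 × 63.925 × 0.0052569 = 0.986373
Product < 1; profitable direction is CNY → KRW → ZAR → CNY.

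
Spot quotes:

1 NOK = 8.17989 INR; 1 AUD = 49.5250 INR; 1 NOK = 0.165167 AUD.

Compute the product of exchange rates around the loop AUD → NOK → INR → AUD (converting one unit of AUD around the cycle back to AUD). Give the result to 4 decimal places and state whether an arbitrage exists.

1.0000 (no arbitrage)

Around AUD → NOK → INR → AUD: 1 ÷ 0.165167 × 8.17989 ÷ 49.5250 = 0.999999
Product ≈ 1 (deviation 0.000%, within rounding noise).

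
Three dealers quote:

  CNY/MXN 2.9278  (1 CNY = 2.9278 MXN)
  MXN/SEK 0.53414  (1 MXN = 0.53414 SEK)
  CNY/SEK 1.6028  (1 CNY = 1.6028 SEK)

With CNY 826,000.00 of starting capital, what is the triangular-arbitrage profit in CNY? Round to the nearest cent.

Profit: CNY 20,570.00

Profitable loop is CNY → SEK → MXN → CNY:
CNY 826,000.00 × 1.6028 = SEK 1,323,912.80
SEK 1,323,912.80 ÷ 0.53414 = MXN 2,478,587.64
MXN 2,478,587.64 ÷ 2.9278 = CNY 846,570.00
Profit = CNY 846,570.00 − CNY 826,000.00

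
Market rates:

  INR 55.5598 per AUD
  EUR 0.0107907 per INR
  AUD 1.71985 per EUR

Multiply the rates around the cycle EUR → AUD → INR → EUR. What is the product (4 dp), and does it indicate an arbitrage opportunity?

1.0311 (arbitrage exists)

Around EUR → AUD → INR → EUR: 1 × 1.71985 × 55.5598 × 0.0107907 = 1.031100
Product > 1; profitable direction is EUR → AUD → INR → EUR.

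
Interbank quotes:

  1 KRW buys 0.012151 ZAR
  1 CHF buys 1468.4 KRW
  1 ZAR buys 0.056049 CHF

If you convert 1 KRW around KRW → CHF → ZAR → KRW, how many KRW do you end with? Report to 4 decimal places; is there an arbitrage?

Around KRW → CHF → ZAR → KRW: 1 ÷ 1468.4 ÷ 0.056049 ÷ 0.012151 = 0.999944
Product ≈ 1 (deviation 0.006%, within rounding noise).

0.9999 (no arbitrage)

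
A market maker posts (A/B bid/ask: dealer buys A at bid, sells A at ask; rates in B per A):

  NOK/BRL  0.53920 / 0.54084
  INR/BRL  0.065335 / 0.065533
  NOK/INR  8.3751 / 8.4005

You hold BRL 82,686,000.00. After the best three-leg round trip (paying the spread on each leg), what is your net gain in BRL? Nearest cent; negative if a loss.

Net profit: BRL 970,381.53

Best loop BRL → NOK → INR → BRL:
BRL 82,686,000.00 ÷ 0.54084 (buy NOK at ask) = NOK 152,884,402.04
NOK 152,884,402.04 × 8.3751 (sell NOK at bid) = INR 1,280,422,155.54
INR 1,280,422,155.54 × 0.065335 (sell INR at bid) = BRL 83,656,381.53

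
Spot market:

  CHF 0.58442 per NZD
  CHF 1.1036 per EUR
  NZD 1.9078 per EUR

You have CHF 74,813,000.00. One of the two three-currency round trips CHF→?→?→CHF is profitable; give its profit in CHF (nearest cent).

Profitable loop is CHF → EUR → NZD → CHF:
CHF 74,813,000.00 ÷ 1.1036 = EUR 67,789,960.13
EUR 67,789,960.13 × 1.9078 = NZD 129,329,685.94
NZD 129,329,685.94 × 0.58442 = CHF 75,582,855.06
Profit = CHF 75,582,855.06 − CHF 74,813,000.00

Profit: CHF 769,855.06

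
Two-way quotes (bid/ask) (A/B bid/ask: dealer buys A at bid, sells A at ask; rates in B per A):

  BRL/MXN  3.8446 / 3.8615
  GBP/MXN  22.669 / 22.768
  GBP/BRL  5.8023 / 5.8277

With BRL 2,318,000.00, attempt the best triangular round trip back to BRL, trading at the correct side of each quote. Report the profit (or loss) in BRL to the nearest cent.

Net profit: BRL 17,030.56

Best loop BRL → GBP → MXN → BRL:
BRL 2,318,000.00 ÷ 5.8277 (buy GBP at ask) = GBP 397,755.55
GBP 397,755.55 × 22.669 (sell GBP at bid) = MXN 9,016,720.49
MXN 9,016,720.49 ÷ 3.8615 (buy BRL at ask) = BRL 2,335,030.56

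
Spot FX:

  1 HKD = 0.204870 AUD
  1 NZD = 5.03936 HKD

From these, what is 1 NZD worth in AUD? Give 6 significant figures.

1 NZD × 5.03936 = 5.03936 HKD
5.03936 HKD × 0.204870 = 1.03241 AUD

NZD/AUD = 1.03241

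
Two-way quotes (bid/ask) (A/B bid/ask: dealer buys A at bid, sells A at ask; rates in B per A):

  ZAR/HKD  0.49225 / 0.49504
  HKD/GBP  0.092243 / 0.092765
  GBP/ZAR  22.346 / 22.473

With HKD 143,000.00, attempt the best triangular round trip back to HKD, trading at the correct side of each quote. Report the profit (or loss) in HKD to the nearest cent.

Net profit: HKD 2,095.84

Best loop HKD → GBP → ZAR → HKD:
HKD 143,000.00 × 0.092243 (sell HKD at bid) = GBP 13,190.75
GBP 13,190.75 × 22.346 (sell GBP at bid) = ZAR 294,760.48
ZAR 294,760.48 × 0.49225 (sell ZAR at bid) = HKD 145,095.84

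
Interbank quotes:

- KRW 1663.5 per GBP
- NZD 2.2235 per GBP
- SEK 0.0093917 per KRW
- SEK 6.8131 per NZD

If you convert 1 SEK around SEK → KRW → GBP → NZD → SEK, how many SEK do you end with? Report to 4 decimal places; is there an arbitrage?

0.9696 (arbitrage exists)

Around SEK → KRW → GBP → NZD → SEK: 1 ÷ 0.0093917 ÷ 1663.5 × 2.2235 × 6.8131 = 0.969650
Product < 1; profitable direction is SEK → NZD → GBP → KRW → SEK.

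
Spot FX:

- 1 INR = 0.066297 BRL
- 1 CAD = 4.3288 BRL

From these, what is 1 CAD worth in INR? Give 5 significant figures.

1 CAD × 4.3288 = 4.3288 BRL
4.3288 BRL ÷ 0.066297 = 65.2941 INR

CAD/INR = 65.294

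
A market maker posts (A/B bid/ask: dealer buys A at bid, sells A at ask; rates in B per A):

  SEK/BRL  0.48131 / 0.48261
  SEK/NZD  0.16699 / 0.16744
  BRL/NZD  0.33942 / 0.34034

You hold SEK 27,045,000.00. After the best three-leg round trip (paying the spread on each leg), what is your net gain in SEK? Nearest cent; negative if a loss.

Net profit: SEK 450,912.65

Best loop SEK → NZD → BRL → SEK:
SEK 27,045,000.00 × 0.16699 (sell SEK at bid) = NZD 4,516,244.55
NZD 4,516,244.55 ÷ 0.34034 (buy BRL at ask) = BRL 13,269,802.40
BRL 13,269,802.40 ÷ 0.48261 (buy SEK at ask) = SEK 27,495,912.65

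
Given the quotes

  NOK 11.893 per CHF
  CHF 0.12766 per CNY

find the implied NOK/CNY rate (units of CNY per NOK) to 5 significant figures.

NOK/CNY = 0.65865

1 NOK ÷ 11.893 = 0.0840831 CHF
0.0840831 CHF ÷ 0.12766 = 0.658649 CNY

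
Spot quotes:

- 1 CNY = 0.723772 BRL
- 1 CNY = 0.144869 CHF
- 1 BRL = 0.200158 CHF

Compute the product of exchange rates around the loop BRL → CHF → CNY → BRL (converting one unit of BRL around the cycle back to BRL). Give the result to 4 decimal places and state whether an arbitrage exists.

1.0000 (no arbitrage)

Around BRL → CHF → CNY → BRL: 1 × 0.200158 ÷ 0.144869 × 0.723772 = 0.999998
Product ≈ 1 (deviation 0.000%, within rounding noise).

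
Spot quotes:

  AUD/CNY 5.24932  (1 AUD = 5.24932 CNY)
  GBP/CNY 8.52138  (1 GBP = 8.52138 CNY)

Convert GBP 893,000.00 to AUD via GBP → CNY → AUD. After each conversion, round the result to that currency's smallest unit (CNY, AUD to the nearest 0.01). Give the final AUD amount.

GBP 893,000.00 × 8.52138 = CNY 7,609,592.34
CNY 7,609,592.34 ÷ 5.24932 = AUD 1,449,633.92

AUD 1,449,633.92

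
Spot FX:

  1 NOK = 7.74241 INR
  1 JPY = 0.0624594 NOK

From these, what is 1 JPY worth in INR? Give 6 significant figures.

1 JPY × 0.0624594 = 0.0624594 NOK
0.0624594 NOK × 7.74241 = 0.483586 INR

JPY/INR = 0.483586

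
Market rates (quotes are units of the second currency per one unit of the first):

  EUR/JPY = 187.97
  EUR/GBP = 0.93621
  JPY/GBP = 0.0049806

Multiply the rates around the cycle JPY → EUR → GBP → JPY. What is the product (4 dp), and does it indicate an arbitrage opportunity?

1.0000 (no arbitrage)

Around JPY → EUR → GBP → JPY: 1 ÷ 187.97 × 0.93621 ÷ 0.0049806 = 1.000007
Product ≈ 1 (deviation 0.001%, within rounding noise).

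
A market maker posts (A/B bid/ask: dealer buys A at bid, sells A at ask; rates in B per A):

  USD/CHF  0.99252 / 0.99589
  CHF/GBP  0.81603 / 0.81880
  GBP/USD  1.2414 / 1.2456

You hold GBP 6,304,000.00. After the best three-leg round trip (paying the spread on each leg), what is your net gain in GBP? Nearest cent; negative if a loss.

Net profit: GBP 34,307.98

Best loop GBP → USD → CHF → GBP:
GBP 6,304,000.00 × 1.2414 (sell GBP at bid) = USD 7,825,785.60
USD 7,825,785.60 × 0.99252 (sell USD at bid) = CHF 7,767,248.72
CHF 7,767,248.72 × 0.81603 (sell CHF at bid) = GBP 6,338,307.98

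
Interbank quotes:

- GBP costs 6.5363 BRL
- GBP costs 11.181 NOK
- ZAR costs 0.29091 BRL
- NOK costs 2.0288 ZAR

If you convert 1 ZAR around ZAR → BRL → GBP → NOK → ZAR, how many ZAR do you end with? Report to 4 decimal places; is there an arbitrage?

1.0096 (arbitrage exists)

Around ZAR → BRL → GBP → NOK → ZAR: 1 × 0.29091 ÷ 6.5363 × 11.181 × 2.0288 = 1.009594
Product > 1; profitable direction is ZAR → BRL → GBP → NOK → ZAR.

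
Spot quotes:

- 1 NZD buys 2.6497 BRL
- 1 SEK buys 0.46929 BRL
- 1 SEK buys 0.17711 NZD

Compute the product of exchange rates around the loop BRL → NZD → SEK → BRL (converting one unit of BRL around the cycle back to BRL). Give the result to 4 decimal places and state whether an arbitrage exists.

1.0000 (no arbitrage)

Around BRL → NZD → SEK → BRL: 1 ÷ 2.6497 ÷ 0.17711 × 0.46929 = 1.000003
Product ≈ 1 (deviation 0.000%, within rounding noise).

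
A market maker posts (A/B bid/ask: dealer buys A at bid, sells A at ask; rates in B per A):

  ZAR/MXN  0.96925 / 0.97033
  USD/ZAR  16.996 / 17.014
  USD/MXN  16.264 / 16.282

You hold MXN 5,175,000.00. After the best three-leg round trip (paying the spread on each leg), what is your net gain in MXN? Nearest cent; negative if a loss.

Best loop MXN → USD → ZAR → MXN:
MXN 5,175,000.00 ÷ 16.282 (buy USD at ask) = USD 317,835.65
USD 317,835.65 × 16.996 (sell USD at bid) = ZAR 5,401,934.65
ZAR 5,401,934.65 × 0.96925 (sell ZAR at bid) = MXN 5,235,825.16

Net profit: MXN 60,825.16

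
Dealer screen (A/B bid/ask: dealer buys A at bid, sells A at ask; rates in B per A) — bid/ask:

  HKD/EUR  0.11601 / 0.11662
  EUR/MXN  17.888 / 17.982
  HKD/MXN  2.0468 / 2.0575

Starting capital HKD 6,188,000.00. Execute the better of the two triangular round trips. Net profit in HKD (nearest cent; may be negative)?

Best loop HKD → EUR → MXN → HKD:
HKD 6,188,000.00 × 0.11601 (sell HKD at bid) = EUR 717,869.88
EUR 717,869.88 × 17.888 (sell EUR at bid) = MXN 12,841,256.41
MXN 12,841,256.41 ÷ 2.0575 (buy HKD at ask) = HKD 6,241,193.88

Net profit: HKD 53,193.88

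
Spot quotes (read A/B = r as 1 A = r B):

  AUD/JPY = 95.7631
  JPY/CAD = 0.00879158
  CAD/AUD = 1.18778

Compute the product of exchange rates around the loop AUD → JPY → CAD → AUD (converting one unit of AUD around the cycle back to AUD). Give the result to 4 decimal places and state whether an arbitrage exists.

1.0000 (no arbitrage)

Around AUD → JPY → CAD → AUD: 1 × 95.7631 × 0.00879158 × 1.18778 = 1.000003
Product ≈ 1 (deviation 0.000%, within rounding noise).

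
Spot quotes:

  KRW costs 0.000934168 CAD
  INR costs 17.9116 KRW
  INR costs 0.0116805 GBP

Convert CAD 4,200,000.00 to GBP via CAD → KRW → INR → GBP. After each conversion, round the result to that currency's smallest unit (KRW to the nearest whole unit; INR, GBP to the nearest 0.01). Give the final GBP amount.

CAD 4,200,000.00 ÷ 0.000934168 = KRW 4,495,979,310
KRW 4,495,979,310 ÷ 17.9116 = INR 251,009,363.21
INR 251,009,363.21 × 0.0116805 = GBP 2,931,914.87

GBP 2,931,914.87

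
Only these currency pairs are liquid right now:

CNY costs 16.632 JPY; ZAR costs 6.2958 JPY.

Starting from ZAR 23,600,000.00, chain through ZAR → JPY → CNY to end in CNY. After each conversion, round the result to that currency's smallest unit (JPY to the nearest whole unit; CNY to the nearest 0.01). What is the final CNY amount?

ZAR 23,600,000.00 × 6.2958 = JPY 148,580,880
JPY 148,580,880 ÷ 16.632 = CNY 8,933,434.34

CNY 8,933,434.34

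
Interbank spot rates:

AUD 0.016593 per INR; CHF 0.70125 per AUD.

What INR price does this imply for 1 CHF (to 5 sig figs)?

CHF/INR = 85.941

1 CHF ÷ 0.70125 = 1.42602 AUD
1.42602 AUD ÷ 0.016593 = 85.9414 INR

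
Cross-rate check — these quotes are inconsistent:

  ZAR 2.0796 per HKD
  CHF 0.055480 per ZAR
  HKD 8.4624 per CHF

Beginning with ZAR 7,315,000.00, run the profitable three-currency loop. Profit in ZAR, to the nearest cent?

Profit: ZAR 177,116.46

Profitable loop is ZAR → HKD → CHF → ZAR:
ZAR 7,315,000.00 ÷ 2.0796 = HKD 3,517,503.37
HKD 3,517,503.37 ÷ 8.4624 = CHF 415,662.62
CHF 415,662.62 ÷ 0.055480 = ZAR 7,492,116.46
Profit = ZAR 7,492,116.46 − ZAR 7,315,000.00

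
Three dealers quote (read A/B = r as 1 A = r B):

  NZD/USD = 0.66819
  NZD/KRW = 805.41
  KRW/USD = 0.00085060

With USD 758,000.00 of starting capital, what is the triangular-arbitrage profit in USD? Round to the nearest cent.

Profit: USD 19,162.13

Profitable loop is USD → NZD → KRW → USD:
USD 758,000.00 ÷ 0.66819 = NZD 1,134,407.88
NZD 1,134,407.88 × 805.41 = KRW 913,663,449
KRW 913,663,449 × 0.00085060 = USD 777,162.13
Profit = USD 777,162.13 − USD 758,000.00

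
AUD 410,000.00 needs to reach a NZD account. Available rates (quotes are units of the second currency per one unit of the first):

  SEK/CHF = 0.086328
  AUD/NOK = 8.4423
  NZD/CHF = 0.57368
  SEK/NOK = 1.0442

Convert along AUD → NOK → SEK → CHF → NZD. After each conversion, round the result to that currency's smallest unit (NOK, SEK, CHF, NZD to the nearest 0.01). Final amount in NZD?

AUD 410,000.00 × 8.4423 = NOK 3,461,343.00
NOK 3,461,343.00 ÷ 1.0442 = SEK 3,314,827.62
SEK 3,314,827.62 × 0.086328 = CHF 286,162.44
CHF 286,162.44 ÷ 0.57368 = NZD 498,818.92

NZD 498,818.92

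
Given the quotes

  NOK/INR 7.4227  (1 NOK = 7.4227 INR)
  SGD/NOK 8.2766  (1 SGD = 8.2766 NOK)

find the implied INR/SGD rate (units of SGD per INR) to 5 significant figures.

1 INR ÷ 7.4227 = 0.134722 NOK
0.134722 NOK ÷ 8.2766 = 0.0162774 SGD

INR/SGD = 0.016277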